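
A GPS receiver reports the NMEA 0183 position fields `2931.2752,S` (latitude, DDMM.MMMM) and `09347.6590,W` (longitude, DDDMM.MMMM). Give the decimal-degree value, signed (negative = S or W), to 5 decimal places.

-29.52125, -93.79432

Latitude: split at 2 digits → 29° and 31.2752′; 29 + 31.2752/60 = 29.521253
S → negative
λ: split at 3 digits → 093° and 47.659′; 93 + 47.659/60 = 93.794317
hemisphere W, so the sign is −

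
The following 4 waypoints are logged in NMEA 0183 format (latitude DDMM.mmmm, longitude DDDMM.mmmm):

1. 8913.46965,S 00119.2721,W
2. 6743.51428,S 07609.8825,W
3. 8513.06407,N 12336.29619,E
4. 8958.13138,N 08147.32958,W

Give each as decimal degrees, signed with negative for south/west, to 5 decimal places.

Point 1:
  φ: degrees = first 2 digits = 89, minutes = 13.46965; 89 + 13.46965/60 = 89.224494
  hemisphere S, so the sign is −
  Lon: degrees = first 3 digits = 1, minutes = 19.2721; 1 + 19.2721/60 = 1.321202
  W → negative
Point 2:
  Lat: split at 2 digits → 67° and 43.51428′; 67 + 43.51428/60 = 67.725238
  S ⇒ negate
  λ: split at 3 digits → 076° and 9.8825′; 76 + 9.8825/60 = 76.164708
  W → negative
Point 3:
  Latitude: split at 2 digits → 85° and 13.06407′; 85 + 13.06407/60 = 85.217735
  N ⇒ keep positive
  Longitude: degrees = first 3 digits = 123, minutes = 36.29619; 123 + 36.29619/60 = 123.604937
  E → positive
Point 4:
  Lat: degrees = first 2 digits = 89, minutes = 58.13138; 89 + 58.13138/60 = 89.968856
  N ⇒ keep positive
  Lon: degrees = first 3 digits = 81, minutes = 47.32958; 81 + 47.32958/60 = 81.788826
  W ⇒ negate

1. -89.22449, -1.32120
2. -67.72524, -76.16471
3. 85.21773, 123.60494
4. 89.96886, -81.78883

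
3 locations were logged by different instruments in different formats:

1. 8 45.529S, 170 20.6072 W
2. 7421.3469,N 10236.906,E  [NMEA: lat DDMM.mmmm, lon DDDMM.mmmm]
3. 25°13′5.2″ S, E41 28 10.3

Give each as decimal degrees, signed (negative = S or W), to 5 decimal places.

1. -8.75882, -170.34345
2. 74.35578, 102.61510
3. -25.21811, 41.46953

Point 1:
  Latitude: 45.529′ = 0.758817°; total 8.758817
  S → negative
  Longitude: 170 + 20.6072/60 = 170.343453
  W → negative
Point 2:
  φ: split at 2 digits → 74° and 21.3469′; 74 + 21.3469/60 = 74.355782
  N → positive
  Lon: split at 3 digits → 102° and 36.906′; 102 + 36.906/60 = 102.615100
  E ⇒ keep positive
Point 3:
  φ: 13′ + 5.2″ = 13.08667′; 25 + 13.08667/60 = 25.218111
  S → negative
  Lon: 41° + 28/60 + 10.3/3600 = 41 + 0.466667 + 0.002861 = 41.469528
  E → positive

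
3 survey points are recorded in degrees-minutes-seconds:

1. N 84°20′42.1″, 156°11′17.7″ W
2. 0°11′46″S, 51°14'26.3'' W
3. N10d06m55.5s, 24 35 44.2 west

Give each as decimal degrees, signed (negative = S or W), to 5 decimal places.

Point 1:
  φ: 20′ + 42.1″ = 20.70167′; 84 + 20.70167/60 = 84.345028
  N → positive
  λ: 156° + 11/60 + 17.7/3600 = 156 + 0.183333 + 0.004917 = 156.188250
  hemisphere W, so the sign is −
Point 2:
  φ: 11′ + 46″ = 11.76667′; 0 + 11.76667/60 = 0.196111
  S ⇒ negate
  Lon: 14′ + 26.3″ = 14.43833′; 51 + 14.43833/60 = 51.240639
  W ⇒ negate
Point 3:
  Latitude: 10 + 6/60 + 55.5/3600 = 10.115417
  N → positive
  λ: 35′ + 44.2″ = 35.73667′; 24 + 35.73667/60 = 24.595611
  W ⇒ negate

1. 84.34503, -156.18825
2. -0.19611, -51.24064
3. 10.11542, -24.59561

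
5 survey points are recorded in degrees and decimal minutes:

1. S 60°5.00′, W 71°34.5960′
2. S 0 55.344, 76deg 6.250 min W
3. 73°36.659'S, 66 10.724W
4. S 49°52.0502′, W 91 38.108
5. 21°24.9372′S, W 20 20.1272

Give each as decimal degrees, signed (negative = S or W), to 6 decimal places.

1. -60.083333, -71.576600
2. -0.922400, -76.104167
3. -73.610983, -66.178733
4. -49.867503, -91.635133
5. -21.415620, -20.335453

Point 1:
  φ: 60 + 5/60 = 60.0833333
  hemisphere S, so the sign is −
  Longitude: 71 + 34.596/60 = 71.5766000
  hemisphere W, so the sign is −
Point 2:
  Latitude: 0 + 55.344/60 = 0.9224000
  S ⇒ negate
  Longitude: 76 + 6.25/60 = 76.1041667
  hemisphere W, so the sign is −
Point 3:
  Latitude: 36.659′ = 0.610983°; total 73.6109833
  S ⇒ negate
  Lon: 66 + 10.724/60 = 66.1787333
  W ⇒ negate
Point 4:
  φ: 49 + 52.0502/60 = 49.8675033
  S ⇒ negate
  Lon: 38.108′ = 0.635133°; total 91.6351333
  hemisphere W, so the sign is −
Point 5:
  Latitude: 21 + 24.9372/60 = 21.4156200
  hemisphere S, so the sign is −
  Longitude: 20.1272′ = 0.335453°; total 20.3354533
  W → negative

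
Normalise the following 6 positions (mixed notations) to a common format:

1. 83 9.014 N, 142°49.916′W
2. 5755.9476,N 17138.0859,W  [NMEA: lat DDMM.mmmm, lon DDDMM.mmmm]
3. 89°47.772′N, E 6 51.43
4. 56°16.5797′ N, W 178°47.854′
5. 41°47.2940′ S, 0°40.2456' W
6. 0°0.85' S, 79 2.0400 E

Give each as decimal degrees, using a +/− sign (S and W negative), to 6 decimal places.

1. 83.150233, -142.831933
2. 57.932460, -171.634765
3. 89.796200, 6.857167
4. 56.276328, -178.797567
5. -41.788233, -0.670760
6. -0.014167, 79.034000

Point 1:
  Latitude: 9.014′ = 0.150233°; total 83.1502333
  N ⇒ keep positive
  Longitude: 142 + 49.916/60 = 142.8319333
  W → negative
Point 2:
  φ: degrees = first 2 digits = 57, minutes = 55.9476; 57 + 55.9476/60 = 57.9324600
  N ⇒ keep positive
  λ: degrees = first 3 digits = 171, minutes = 38.0859; 171 + 38.0859/60 = 171.6347650
  hemisphere W, so the sign is −
Point 3:
  φ: 89 + 47.772/60 = 89.7962000
  N → positive
  λ: 6 + 51.43/60 = 6.8571667
  E → positive
Point 4:
  Lat: 56 + 16.5797/60 = 56.2763283
  N ⇒ keep positive
  λ: 47.854′ = 0.797567°; total 178.7975667
  W ⇒ negate
Point 5:
  Lat: 41 + 47.294/60 = 41.7882333
  hemisphere S, so the sign is −
  Lon: 0 + 40.2456/60 = 0.6707600
  hemisphere W, so the sign is −
Point 6:
  Lat: 0 + 0.85/60 = 0.0141667
  S → negative
  λ: 79 + 2.04/60 = 79.0340000
  E → positive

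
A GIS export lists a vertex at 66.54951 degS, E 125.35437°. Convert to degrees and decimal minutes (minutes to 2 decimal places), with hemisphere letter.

Latitude: fractional part 0.549510 → 32.9706 minutes
Lon: fractional part 0.354370 → 21.2622 minutes

66° 32.97′ S, 125° 21.26′ E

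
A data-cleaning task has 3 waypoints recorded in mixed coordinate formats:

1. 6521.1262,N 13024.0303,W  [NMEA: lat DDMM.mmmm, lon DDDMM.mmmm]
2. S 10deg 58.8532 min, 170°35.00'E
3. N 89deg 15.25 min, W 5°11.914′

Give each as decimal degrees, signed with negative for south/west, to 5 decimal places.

Point 1:
  Lat: degrees = first 2 digits = 65, minutes = 21.1262; 65 + 21.1262/60 = 65.352103
  N → positive
  λ: split at 3 digits → 130° and 24.0303′; 130 + 24.0303/60 = 130.400505
  hemisphere W, so the sign is −
Point 2:
  φ: 10 + 58.8532/60 = 10.980887
  S → negative
  λ: 35′ = 0.583333°; total 170.583333
  E → positive
Point 3:
  φ: 15.25′ = 0.254167°; total 89.254167
  N ⇒ keep positive
  Longitude: 11.914′ = 0.198567°; total 5.198567
  hemisphere W, so the sign is −

1. 65.35210, -130.40051
2. -10.98089, 170.58333
3. 89.25417, -5.19857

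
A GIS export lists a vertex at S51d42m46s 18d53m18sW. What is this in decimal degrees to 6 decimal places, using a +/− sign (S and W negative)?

Latitude: 42′ + 46″ = 42.76667′; 51 + 42.76667/60 = 51.7127778
hemisphere S, so the sign is −
λ: 53′ + 18″ = 53.30000′; 18 + 53.30000/60 = 18.8883333
W ⇒ negate

-51.712778, -18.888333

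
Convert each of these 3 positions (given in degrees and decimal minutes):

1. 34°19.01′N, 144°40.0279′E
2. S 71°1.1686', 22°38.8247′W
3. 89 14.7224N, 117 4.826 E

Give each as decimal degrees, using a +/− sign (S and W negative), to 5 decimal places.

1. 34.31683, 144.66713
2. -71.01948, -22.64708
3. 89.24537, 117.08043

Point 1:
  φ: 19.01′ = 0.316833°; total 34.316833
  N ⇒ keep positive
  Longitude: 144 + 40.0279/60 = 144.667132
  E → positive
Point 2:
  φ: 71 + 1.1686/60 = 71.019477
  S ⇒ negate
  Lon: 38.8247′ = 0.647078°; total 22.647078
  W → negative
Point 3:
  Latitude: 89 + 14.7224/60 = 89.245373
  N → positive
  Longitude: 4.826′ = 0.080433°; total 117.080433
  E → positive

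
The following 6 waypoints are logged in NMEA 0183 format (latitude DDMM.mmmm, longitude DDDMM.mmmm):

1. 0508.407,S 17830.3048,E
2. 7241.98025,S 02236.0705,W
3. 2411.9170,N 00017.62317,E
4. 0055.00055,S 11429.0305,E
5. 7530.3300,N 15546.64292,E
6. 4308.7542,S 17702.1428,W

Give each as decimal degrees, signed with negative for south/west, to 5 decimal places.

Point 1:
  φ: split at 2 digits → 05° and 8.407′; 5 + 8.407/60 = 5.140117
  S → negative
  Longitude: split at 3 digits → 178° and 30.3048′; 178 + 30.3048/60 = 178.505080
  E → positive
Point 2:
  φ: split at 2 digits → 72° and 41.98025′; 72 + 41.98025/60 = 72.699671
  S → negative
  λ: degrees = first 3 digits = 22, minutes = 36.0705; 22 + 36.0705/60 = 22.601175
  W → negative
Point 3:
  Lat: split at 2 digits → 24° and 11.917′; 24 + 11.917/60 = 24.198617
  N → positive
  Lon: degrees = first 3 digits = 0, minutes = 17.62317; 0 + 17.62317/60 = 0.293720
  E ⇒ keep positive
Point 4:
  φ: degrees = first 2 digits = 0, minutes = 55.00055; 0 + 55.00055/60 = 0.916676
  S → negative
  λ: degrees = first 3 digits = 114, minutes = 29.0305; 114 + 29.0305/60 = 114.483842
  E → positive
Point 5:
  Latitude: degrees = first 2 digits = 75, minutes = 30.33; 75 + 30.33/60 = 75.505500
  N → positive
  Longitude: degrees = first 3 digits = 155, minutes = 46.64292; 155 + 46.64292/60 = 155.777382
  E → positive
Point 6:
  Latitude: degrees = first 2 digits = 43, minutes = 8.7542; 43 + 8.7542/60 = 43.145903
  S → negative
  Lon: split at 3 digits → 177° and 2.1428′; 177 + 2.1428/60 = 177.035713
  hemisphere W, so the sign is −

1. -5.14012, 178.50508
2. -72.69967, -22.60118
3. 24.19862, 0.29372
4. -0.91668, 114.48384
5. 75.50550, 155.77738
6. -43.14590, -177.03571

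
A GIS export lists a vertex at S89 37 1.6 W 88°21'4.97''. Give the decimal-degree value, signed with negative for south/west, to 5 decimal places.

Lat: 89 + 37/60 + 1.6/3600 = 89.617111
S ⇒ negate
λ: 88° + 21/60 + 4.97/3600 = 88 + 0.350000 + 0.001381 = 88.351381
W → negative

-89.61711, -88.35138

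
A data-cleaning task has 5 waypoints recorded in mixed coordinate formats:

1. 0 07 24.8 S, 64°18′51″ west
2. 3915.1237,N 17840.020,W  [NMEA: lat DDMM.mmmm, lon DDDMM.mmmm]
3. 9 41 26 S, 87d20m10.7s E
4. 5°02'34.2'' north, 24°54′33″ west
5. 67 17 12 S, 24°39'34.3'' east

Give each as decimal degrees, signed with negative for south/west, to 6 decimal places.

Point 1:
  Latitude: 7′ + 24.8″ = 7.41333′; 0 + 7.41333/60 = 0.1235556
  S → negative
  Longitude: 64° + 18/60 + 51/3600 = 64 + 0.300000 + 0.014167 = 64.3141667
  W → negative
Point 2:
  Latitude: degrees = first 2 digits = 39, minutes = 15.1237; 39 + 15.1237/60 = 39.2520617
  N ⇒ keep positive
  λ: degrees = first 3 digits = 178, minutes = 40.02; 178 + 40.02/60 = 178.6670000
  hemisphere W, so the sign is −
Point 3:
  φ: 9° + 41/60 + 26/3600 = 9 + 0.683333 + 0.007222 = 9.6905556
  hemisphere S, so the sign is −
  Lon: 87 + 20/60 + 10.7/3600 = 87.3363056
  E → positive
Point 4:
  φ: 5 + 2/60 + 34.2/3600 = 5.0428333
  N → positive
  Longitude: 24 + 54/60 + 33/3600 = 24.9091667
  W → negative
Point 5:
  Latitude: 67° + 17/60 + 12/3600 = 67 + 0.283333 + 0.003333 = 67.2866667
  S → negative
  λ: 39′ + 34.3″ = 39.57167′; 24 + 39.57167/60 = 24.6595278
  E ⇒ keep positive

1. -0.123556, -64.314167
2. 39.252062, -178.667000
3. -9.690556, 87.336306
4. 5.042833, -24.909167
5. -67.286667, 24.659528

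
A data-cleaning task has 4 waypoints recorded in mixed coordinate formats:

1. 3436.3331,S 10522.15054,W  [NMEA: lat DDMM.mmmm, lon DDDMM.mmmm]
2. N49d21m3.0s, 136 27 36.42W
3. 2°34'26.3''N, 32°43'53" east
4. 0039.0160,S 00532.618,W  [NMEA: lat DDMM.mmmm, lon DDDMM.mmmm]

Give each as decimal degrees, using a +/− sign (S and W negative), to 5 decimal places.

Point 1:
  Lat: degrees = first 2 digits = 34, minutes = 36.3331; 34 + 36.3331/60 = 34.605552
  hemisphere S, so the sign is −
  λ: degrees = first 3 digits = 105, minutes = 22.15054; 105 + 22.15054/60 = 105.369176
  W ⇒ negate
Point 2:
  Lat: 49 + 21/60 + 3/3600 = 49.350833
  N → positive
  Longitude: 27′ + 36.42″ = 27.60700′; 136 + 27.60700/60 = 136.460117
  hemisphere W, so the sign is −
Point 3:
  Lat: 2 + 34/60 + 26.3/3600 = 2.573972
  N → positive
  Lon: 32 + 43/60 + 53/3600 = 32.731389
  E ⇒ keep positive
Point 4:
  φ: degrees = first 2 digits = 0, minutes = 39.016; 0 + 39.016/60 = 0.650267
  S ⇒ negate
  Longitude: degrees = first 3 digits = 5, minutes = 32.618; 5 + 32.618/60 = 5.543633
  hemisphere W, so the sign is −

1. -34.60555, -105.36918
2. 49.35083, -136.46012
3. 2.57397, 32.73139
4. -0.65027, -5.54363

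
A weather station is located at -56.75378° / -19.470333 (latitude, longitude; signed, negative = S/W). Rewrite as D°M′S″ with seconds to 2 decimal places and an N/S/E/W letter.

56°45′13.61″ S, 19°28′13.20″ W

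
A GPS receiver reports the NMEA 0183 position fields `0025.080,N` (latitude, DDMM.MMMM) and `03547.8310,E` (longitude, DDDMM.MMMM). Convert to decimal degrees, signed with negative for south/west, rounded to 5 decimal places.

0.41800, 35.79718

Lat: degrees = first 2 digits = 0, minutes = 25.08; 0 + 25.08/60 = 0.418000
N ⇒ keep positive
Longitude: degrees = first 3 digits = 35, minutes = 47.831; 35 + 47.831/60 = 35.797183
E ⇒ keep positive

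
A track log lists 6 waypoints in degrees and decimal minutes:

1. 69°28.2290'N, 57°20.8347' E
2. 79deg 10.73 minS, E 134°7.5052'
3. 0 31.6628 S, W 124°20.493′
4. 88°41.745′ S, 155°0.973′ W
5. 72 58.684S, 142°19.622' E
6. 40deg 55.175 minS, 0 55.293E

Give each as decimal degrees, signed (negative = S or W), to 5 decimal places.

1. 69.47048, 57.34725
2. -79.17883, 134.12509
3. -0.52771, -124.34155
4. -88.69575, -155.01622
5. -72.97807, 142.32703
6. -40.91958, 0.92155

Point 1:
  Latitude: 28.229′ = 0.470483°; total 69.470483
  N ⇒ keep positive
  λ: 20.8347′ = 0.347245°; total 57.347245
  E → positive
Point 2:
  Latitude: 10.73′ = 0.178833°; total 79.178833
  hemisphere S, so the sign is −
  Lon: 134 + 7.5052/60 = 134.125087
  E → positive
Point 3:
  φ: 31.6628′ = 0.527713°; total 0.527713
  S ⇒ negate
  λ: 124 + 20.493/60 = 124.341550
  W ⇒ negate
Point 4:
  Lat: 41.745′ = 0.695750°; total 88.695750
  S → negative
  Longitude: 155 + 0.973/60 = 155.016217
  W ⇒ negate
Point 5:
  Lat: 58.684′ = 0.978067°; total 72.978067
  hemisphere S, so the sign is −
  λ: 142 + 19.622/60 = 142.327033
  E ⇒ keep positive
Point 6:
  φ: 40 + 55.175/60 = 40.919583
  S → negative
  Longitude: 55.293′ = 0.921550°; total 0.921550
  E → positive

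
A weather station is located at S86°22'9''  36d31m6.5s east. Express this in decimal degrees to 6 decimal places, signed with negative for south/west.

-86.369167, 36.518472

Latitude: 22′ + 9″ = 22.15000′; 86 + 22.15000/60 = 86.3691667
hemisphere S, so the sign is −
Lon: 36 + 31/60 + 6.5/3600 = 36.5184722
E → positive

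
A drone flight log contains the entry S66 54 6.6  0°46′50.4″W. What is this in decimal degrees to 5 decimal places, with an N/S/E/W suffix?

φ: 66° + 54/60 + 6.6/3600 = 66 + 0.900000 + 0.001833 = 66.901833
λ: 0° + 46/60 + 50.4/3600 = 0 + 0.766667 + 0.014000 = 0.780667

66.90183° S, 0.78067° W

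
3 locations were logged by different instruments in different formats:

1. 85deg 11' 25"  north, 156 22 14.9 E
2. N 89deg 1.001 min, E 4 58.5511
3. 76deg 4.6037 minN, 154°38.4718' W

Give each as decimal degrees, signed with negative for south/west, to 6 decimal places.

1. 85.190278, 156.370806
2. 89.016683, 4.975852
3. 76.076728, -154.641197

Point 1:
  Lat: 85 + 11/60 + 25/3600 = 85.1902778
  N ⇒ keep positive
  Longitude: 22′ + 14.9″ = 22.24833′; 156 + 22.24833/60 = 156.3708056
  E → positive
Point 2:
  Latitude: 1.001′ = 0.016683°; total 89.0166833
  N ⇒ keep positive
  λ: 58.5511′ = 0.975852°; total 4.9758517
  E → positive
Point 3:
  Latitude: 76 + 4.6037/60 = 76.0767283
  N → positive
  Lon: 38.4718′ = 0.641197°; total 154.6411967
  hemisphere W, so the sign is −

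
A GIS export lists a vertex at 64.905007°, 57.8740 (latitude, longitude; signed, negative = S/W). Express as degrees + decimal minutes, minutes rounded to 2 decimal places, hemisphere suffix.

Lat: fractional part 0.905007 → 54.3004 minutes
Lon: minutes = (57.874000 − 57) × 60 = 52.4400

64° 54.30′ N, 57° 52.44′ E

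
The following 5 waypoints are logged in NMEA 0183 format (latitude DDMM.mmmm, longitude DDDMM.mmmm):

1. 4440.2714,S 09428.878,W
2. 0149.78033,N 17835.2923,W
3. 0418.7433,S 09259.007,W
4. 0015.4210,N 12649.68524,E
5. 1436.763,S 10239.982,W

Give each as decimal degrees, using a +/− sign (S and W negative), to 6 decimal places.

1. -44.671190, -94.481300
2. 1.829672, -178.588205
3. -4.312388, -92.983450
4. 0.257017, 126.828087
5. -14.612717, -102.666367

Point 1:
  Lat: split at 2 digits → 44° and 40.2714′; 44 + 40.2714/60 = 44.6711900
  hemisphere S, so the sign is −
  λ: degrees = first 3 digits = 94, minutes = 28.878; 94 + 28.878/60 = 94.4813000
  W → negative
Point 2:
  Latitude: degrees = first 2 digits = 1, minutes = 49.78033; 1 + 49.78033/60 = 1.8296722
  N → positive
  Longitude: split at 3 digits → 178° and 35.2923′; 178 + 35.2923/60 = 178.5882050
  W ⇒ negate
Point 3:
  Latitude: degrees = first 2 digits = 4, minutes = 18.7433; 4 + 18.7433/60 = 4.3123883
  S → negative
  Longitude: split at 3 digits → 092° and 59.007′; 92 + 59.007/60 = 92.9834500
  W → negative
Point 4:
  φ: split at 2 digits → 00° and 15.421′; 0 + 15.421/60 = 0.2570167
  N ⇒ keep positive
  Lon: split at 3 digits → 126° and 49.68524′; 126 + 49.68524/60 = 126.8280873
  E → positive
Point 5:
  φ: split at 2 digits → 14° and 36.763′; 14 + 36.763/60 = 14.6127167
  S → negative
  Longitude: degrees = first 3 digits = 102, minutes = 39.982; 102 + 39.982/60 = 102.6663667
  W → negative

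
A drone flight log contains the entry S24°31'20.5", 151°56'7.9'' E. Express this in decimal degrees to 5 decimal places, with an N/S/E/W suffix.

φ: 24° + 31/60 + 20.5/3600 = 24 + 0.516667 + 0.005694 = 24.522361
Lon: 151° + 56/60 + 7.9/3600 = 151 + 0.933333 + 0.002194 = 151.935528

24.52236° S, 151.93553° E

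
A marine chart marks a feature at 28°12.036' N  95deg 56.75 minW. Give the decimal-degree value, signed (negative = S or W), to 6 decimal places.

28.200600, -95.945833

Latitude: 12.036′ = 0.200600°; total 28.2006000
N ⇒ keep positive
λ: 56.75′ = 0.945833°; total 95.9458333
hemisphere W, so the sign is −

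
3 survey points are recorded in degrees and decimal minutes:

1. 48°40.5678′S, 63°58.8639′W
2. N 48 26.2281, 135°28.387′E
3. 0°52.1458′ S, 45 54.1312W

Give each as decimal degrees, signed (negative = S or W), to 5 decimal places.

Point 1:
  φ: 40.5678′ = 0.676130°; total 48.676130
  hemisphere S, so the sign is −
  Longitude: 58.8639′ = 0.981065°; total 63.981065
  W → negative
Point 2:
  Lat: 48 + 26.2281/60 = 48.437135
  N → positive
  Lon: 135 + 28.387/60 = 135.473117
  E → positive
Point 3:
  Lat: 0 + 52.1458/60 = 0.869097
  S ⇒ negate
  Longitude: 54.1312′ = 0.902187°; total 45.902187
  W ⇒ negate

1. -48.67613, -63.98107
2. 48.43714, 135.47312
3. -0.86910, -45.90219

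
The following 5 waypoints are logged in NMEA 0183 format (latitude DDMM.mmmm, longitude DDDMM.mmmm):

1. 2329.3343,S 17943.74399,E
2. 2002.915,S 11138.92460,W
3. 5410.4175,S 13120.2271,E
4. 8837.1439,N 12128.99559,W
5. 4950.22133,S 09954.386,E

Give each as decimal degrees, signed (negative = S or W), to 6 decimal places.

Point 1:
  Latitude: split at 2 digits → 23° and 29.3343′; 23 + 29.3343/60 = 23.4889050
  S ⇒ negate
  Lon: degrees = first 3 digits = 179, minutes = 43.74399; 179 + 43.74399/60 = 179.7290665
  E ⇒ keep positive
Point 2:
  Lat: split at 2 digits → 20° and 2.915′; 20 + 2.915/60 = 20.0485833
  hemisphere S, so the sign is −
  λ: degrees = first 3 digits = 111, minutes = 38.9246; 111 + 38.9246/60 = 111.6487433
  W ⇒ negate
Point 3:
  Lat: degrees = first 2 digits = 54, minutes = 10.4175; 54 + 10.4175/60 = 54.1736250
  S ⇒ negate
  Lon: split at 3 digits → 131° and 20.2271′; 131 + 20.2271/60 = 131.3371183
  E → positive
Point 4:
  φ: split at 2 digits → 88° and 37.1439′; 88 + 37.1439/60 = 88.6190650
  N → positive
  λ: degrees = first 3 digits = 121, minutes = 28.99559; 121 + 28.99559/60 = 121.4832598
  W ⇒ negate
Point 5:
  Latitude: split at 2 digits → 49° and 50.22133′; 49 + 50.22133/60 = 49.8370222
  S → negative
  Lon: degrees = first 3 digits = 99, minutes = 54.386; 99 + 54.386/60 = 99.9064333
  E → positive

1. -23.488905, 179.729067
2. -20.048583, -111.648743
3. -54.173625, 131.337118
4. 88.619065, -121.483260
5. -49.837022, 99.906433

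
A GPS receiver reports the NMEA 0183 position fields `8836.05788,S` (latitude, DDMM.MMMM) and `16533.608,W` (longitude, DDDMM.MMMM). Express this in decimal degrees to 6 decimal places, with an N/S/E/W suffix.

88.600965° S, 165.560133° W

Latitude: split at 2 digits → 88° and 36.05788′; 88 + 36.05788/60 = 88.6009647
Longitude: degrees = first 3 digits = 165, minutes = 33.608; 165 + 33.608/60 = 165.5601333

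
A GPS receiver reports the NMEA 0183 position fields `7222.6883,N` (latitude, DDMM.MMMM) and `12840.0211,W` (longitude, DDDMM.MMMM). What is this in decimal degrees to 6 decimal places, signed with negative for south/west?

72.378138, -128.667018

Latitude: degrees = first 2 digits = 72, minutes = 22.6883; 72 + 22.6883/60 = 72.3781383
N ⇒ keep positive
λ: split at 3 digits → 128° and 40.0211′; 128 + 40.0211/60 = 128.6670183
W → negative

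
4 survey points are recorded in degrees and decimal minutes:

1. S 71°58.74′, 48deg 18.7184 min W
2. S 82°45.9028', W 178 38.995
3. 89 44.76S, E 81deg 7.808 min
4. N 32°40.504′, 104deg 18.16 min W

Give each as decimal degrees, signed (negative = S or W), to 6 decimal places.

1. -71.979000, -48.311973
2. -82.765047, -178.649917
3. -89.746000, 81.130133
4. 32.675067, -104.302667

Point 1:
  φ: 58.74′ = 0.979000°; total 71.9790000
  S ⇒ negate
  Lon: 18.7184′ = 0.311973°; total 48.3119733
  W ⇒ negate
Point 2:
  Latitude: 82 + 45.9028/60 = 82.7650467
  S ⇒ negate
  λ: 38.995′ = 0.649917°; total 178.6499167
  W → negative
Point 3:
  Lat: 44.76′ = 0.746000°; total 89.7460000
  S ⇒ negate
  Lon: 81 + 7.808/60 = 81.1301333
  E ⇒ keep positive
Point 4:
  Lat: 40.504′ = 0.675067°; total 32.6750667
  N → positive
  Lon: 104 + 18.16/60 = 104.3026667
  hemisphere W, so the sign is −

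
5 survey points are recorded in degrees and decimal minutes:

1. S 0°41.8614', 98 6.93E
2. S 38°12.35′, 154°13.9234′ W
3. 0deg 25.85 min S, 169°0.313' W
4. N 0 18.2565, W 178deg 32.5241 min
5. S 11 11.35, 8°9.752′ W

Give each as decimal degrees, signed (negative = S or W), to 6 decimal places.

1. -0.697690, 98.115500
2. -38.205833, -154.232057
3. -0.430833, -169.005217
4. 0.304275, -178.542068
5. -11.189167, -8.162533

Point 1:
  Latitude: 41.8614′ = 0.697690°; total 0.6976900
  S ⇒ negate
  λ: 98 + 6.93/60 = 98.1155000
  E → positive
Point 2:
  Latitude: 12.35′ = 0.205833°; total 38.2058333
  hemisphere S, so the sign is −
  λ: 13.9234′ = 0.232057°; total 154.2320567
  W → negative
Point 3:
  φ: 0 + 25.85/60 = 0.4308333
  S → negative
  Lon: 0.313′ = 0.005217°; total 169.0052167
  W ⇒ negate
Point 4:
  Lat: 18.2565′ = 0.304275°; total 0.3042750
  N → positive
  λ: 32.5241′ = 0.542068°; total 178.5420683
  W ⇒ negate
Point 5:
  φ: 11.35′ = 0.189167°; total 11.1891667
  S → negative
  Longitude: 8 + 9.752/60 = 8.1625333
  W ⇒ negate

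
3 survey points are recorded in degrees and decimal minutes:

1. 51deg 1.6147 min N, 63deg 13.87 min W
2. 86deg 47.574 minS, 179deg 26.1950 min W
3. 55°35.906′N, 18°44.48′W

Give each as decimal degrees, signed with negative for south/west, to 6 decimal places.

1. 51.026912, -63.231167
2. -86.792900, -179.436583
3. 55.598433, -18.741333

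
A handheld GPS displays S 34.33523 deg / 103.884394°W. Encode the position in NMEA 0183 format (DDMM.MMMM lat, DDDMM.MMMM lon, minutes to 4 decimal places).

3420.1138,S / 10353.0636,W

φ: fractional part 0.335230 → 20.113800 minutes
Longitude: minutes = (103.884394 − 103) × 60 = 53.063640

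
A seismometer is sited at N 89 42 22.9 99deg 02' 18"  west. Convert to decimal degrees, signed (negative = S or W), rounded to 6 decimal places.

Latitude: 89 + 42/60 + 22.9/3600 = 89.7063611
N → positive
Lon: 99° + 2/60 + 18/3600 = 99 + 0.033333 + 0.005000 = 99.0383333
W → negative

89.706361, -99.038333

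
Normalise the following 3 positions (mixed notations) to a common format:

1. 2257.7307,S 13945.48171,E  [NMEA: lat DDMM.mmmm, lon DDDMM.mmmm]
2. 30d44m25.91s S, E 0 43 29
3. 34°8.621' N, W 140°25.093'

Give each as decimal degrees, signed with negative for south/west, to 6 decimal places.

1. -22.962178, 139.758029
2. -30.740531, 0.724722
3. 34.143683, -140.418217

Point 1:
  Lat: split at 2 digits → 22° and 57.7307′; 22 + 57.7307/60 = 22.9621783
  S ⇒ negate
  Lon: degrees = first 3 digits = 139, minutes = 45.48171; 139 + 45.48171/60 = 139.7580285
  E ⇒ keep positive
Point 2:
  Lat: 30 + 44/60 + 25.91/3600 = 30.7405306
  hemisphere S, so the sign is −
  λ: 0 + 43/60 + 29/3600 = 0.7247222
  E ⇒ keep positive
Point 3:
  φ: 8.621′ = 0.143683°; total 34.1436833
  N → positive
  Lon: 25.093′ = 0.418217°; total 140.4182167
  hemisphere W, so the sign is −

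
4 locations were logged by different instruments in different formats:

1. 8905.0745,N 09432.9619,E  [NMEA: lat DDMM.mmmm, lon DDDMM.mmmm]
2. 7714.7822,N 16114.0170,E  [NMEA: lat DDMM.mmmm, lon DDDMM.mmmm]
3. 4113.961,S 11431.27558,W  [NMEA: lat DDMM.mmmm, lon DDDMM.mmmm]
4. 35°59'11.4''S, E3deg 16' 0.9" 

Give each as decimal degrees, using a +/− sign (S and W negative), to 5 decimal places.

Point 1:
  φ: split at 2 digits → 89° and 5.0745′; 89 + 5.0745/60 = 89.084575
  N ⇒ keep positive
  Longitude: degrees = first 3 digits = 94, minutes = 32.9619; 94 + 32.9619/60 = 94.549365
  E → positive
Point 2:
  φ: split at 2 digits → 77° and 14.7822′; 77 + 14.7822/60 = 77.246370
  N → positive
  λ: split at 3 digits → 161° and 14.017′; 161 + 14.017/60 = 161.233617
  E ⇒ keep positive
Point 3:
  Lat: split at 2 digits → 41° and 13.961′; 41 + 13.961/60 = 41.232683
  S ⇒ negate
  Longitude: degrees = first 3 digits = 114, minutes = 31.27558; 114 + 31.27558/60 = 114.521260
  W → negative
Point 4:
  Lat: 35 + 59/60 + 11.4/3600 = 35.986500
  S → negative
  λ: 3 + 16/60 + 0.9/3600 = 3.266917
  E ⇒ keep positive

1. 89.08458, 94.54937
2. 77.24637, 161.23362
3. -41.23268, -114.52126
4. -35.98650, 3.26692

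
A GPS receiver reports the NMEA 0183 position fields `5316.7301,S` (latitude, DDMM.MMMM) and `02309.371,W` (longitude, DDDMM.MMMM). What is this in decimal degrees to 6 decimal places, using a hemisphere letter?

Lat: split at 2 digits → 53° and 16.7301′; 53 + 16.7301/60 = 53.2788350
Longitude: split at 3 digits → 023° and 9.371′; 23 + 9.371/60 = 23.1561833

53.278835° S, 23.156183° W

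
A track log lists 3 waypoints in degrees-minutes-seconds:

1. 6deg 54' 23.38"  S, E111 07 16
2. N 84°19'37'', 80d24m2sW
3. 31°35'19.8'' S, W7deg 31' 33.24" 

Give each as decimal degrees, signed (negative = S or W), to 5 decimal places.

Point 1:
  Latitude: 54′ + 23.38″ = 54.38967′; 6 + 54.38967/60 = 6.906494
  S ⇒ negate
  Lon: 7′ + 16″ = 7.26667′; 111 + 7.26667/60 = 111.121111
  E ⇒ keep positive
Point 2:
  φ: 84 + 19/60 + 37/3600 = 84.326944
  N → positive
  λ: 80° + 24/60 + 2/3600 = 80 + 0.400000 + 0.000556 = 80.400556
  W ⇒ negate
Point 3:
  Lat: 31° + 35/60 + 19.8/3600 = 31 + 0.583333 + 0.005500 = 31.588833
  S ⇒ negate
  Longitude: 7° + 31/60 + 33.24/3600 = 7 + 0.516667 + 0.009233 = 7.525900
  W → negative

1. -6.90649, 111.12111
2. 84.32694, -80.40056
3. -31.58883, -7.52590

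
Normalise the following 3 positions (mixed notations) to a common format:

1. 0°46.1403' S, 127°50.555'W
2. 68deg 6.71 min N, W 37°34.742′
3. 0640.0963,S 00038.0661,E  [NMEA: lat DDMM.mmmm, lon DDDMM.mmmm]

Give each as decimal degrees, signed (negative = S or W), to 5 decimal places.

Point 1:
  Latitude: 0 + 46.1403/60 = 0.769005
  hemisphere S, so the sign is −
  Lon: 127 + 50.555/60 = 127.842583
  hemisphere W, so the sign is −
Point 2:
  Latitude: 6.71′ = 0.111833°; total 68.111833
  N → positive
  Lon: 34.742′ = 0.579033°; total 37.579033
  hemisphere W, so the sign is −
Point 3:
  φ: split at 2 digits → 06° and 40.0963′; 6 + 40.0963/60 = 6.668272
  S ⇒ negate
  Lon: split at 3 digits → 000° and 38.0661′; 0 + 38.0661/60 = 0.634435
  E ⇒ keep positive

1. -0.76901, -127.84258
2. 68.11183, -37.57903
3. -6.66827, 0.63444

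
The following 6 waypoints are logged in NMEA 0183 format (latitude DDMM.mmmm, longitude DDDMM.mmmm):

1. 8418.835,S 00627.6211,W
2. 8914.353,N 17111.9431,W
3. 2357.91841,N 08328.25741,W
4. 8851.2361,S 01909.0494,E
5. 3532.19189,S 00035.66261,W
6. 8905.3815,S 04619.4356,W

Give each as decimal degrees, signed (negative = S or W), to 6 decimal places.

Point 1:
  φ: degrees = first 2 digits = 84, minutes = 18.835; 84 + 18.835/60 = 84.3139167
  S ⇒ negate
  Lon: degrees = first 3 digits = 6, minutes = 27.6211; 6 + 27.6211/60 = 6.4603517
  W → negative
Point 2:
  Latitude: degrees = first 2 digits = 89, minutes = 14.353; 89 + 14.353/60 = 89.2392167
  N → positive
  Longitude: split at 3 digits → 171° and 11.9431′; 171 + 11.9431/60 = 171.1990517
  hemisphere W, so the sign is −
Point 3:
  Latitude: degrees = first 2 digits = 23, minutes = 57.91841; 23 + 57.91841/60 = 23.9653068
  N → positive
  λ: split at 3 digits → 083° and 28.25741′; 83 + 28.25741/60 = 83.4709568
  W → negative
Point 4:
  φ: split at 2 digits → 88° and 51.2361′; 88 + 51.2361/60 = 88.8539350
  S → negative
  λ: split at 3 digits → 019° and 9.0494′; 19 + 9.0494/60 = 19.1508233
  E ⇒ keep positive
Point 5:
  φ: degrees = first 2 digits = 35, minutes = 32.19189; 35 + 32.19189/60 = 35.5365315
  hemisphere S, so the sign is −
  Lon: degrees = first 3 digits = 0, minutes = 35.66261; 0 + 35.66261/60 = 0.5943768
  W → negative
Point 6:
  Latitude: degrees = first 2 digits = 89, minutes = 5.3815; 89 + 5.3815/60 = 89.0896917
  S ⇒ negate
  Lon: degrees = first 3 digits = 46, minutes = 19.4356; 46 + 19.4356/60 = 46.3239267
  hemisphere W, so the sign is −

1. -84.313917, -6.460352
2. 89.239217, -171.199052
3. 23.965307, -83.470957
4. -88.853935, 19.150823
5. -35.536532, -0.594377
6. -89.089692, -46.323927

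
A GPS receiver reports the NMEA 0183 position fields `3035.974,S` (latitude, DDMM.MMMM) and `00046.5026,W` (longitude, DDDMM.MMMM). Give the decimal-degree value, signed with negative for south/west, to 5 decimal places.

-30.59957, -0.77504

Lat: split at 2 digits → 30° and 35.974′; 30 + 35.974/60 = 30.599567
S ⇒ negate
Longitude: degrees = first 3 digits = 0, minutes = 46.5026; 0 + 46.5026/60 = 0.775043
W ⇒ negate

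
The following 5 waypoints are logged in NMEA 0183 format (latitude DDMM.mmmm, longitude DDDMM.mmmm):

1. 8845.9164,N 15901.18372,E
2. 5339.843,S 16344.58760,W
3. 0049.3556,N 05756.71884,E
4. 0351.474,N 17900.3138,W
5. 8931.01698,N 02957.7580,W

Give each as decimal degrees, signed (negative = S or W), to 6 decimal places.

1. 88.765273, 159.019729
2. -53.664050, -163.743127
3. 0.822593, 57.945314
4. 3.857900, -179.005230
5. 89.516950, -29.962633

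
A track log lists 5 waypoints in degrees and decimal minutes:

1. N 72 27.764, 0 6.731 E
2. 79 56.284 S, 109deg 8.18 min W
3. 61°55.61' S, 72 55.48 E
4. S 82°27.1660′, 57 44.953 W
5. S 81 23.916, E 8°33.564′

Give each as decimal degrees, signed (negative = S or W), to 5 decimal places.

1. 72.46273, 0.11218
2. -79.93807, -109.13633
3. -61.92683, 72.92467
4. -82.45277, -57.74922
5. -81.39860, 8.55940

Point 1:
  φ: 72 + 27.764/60 = 72.462733
  N → positive
  λ: 6.731′ = 0.112183°; total 0.112183
  E → positive
Point 2:
  Lat: 79 + 56.284/60 = 79.938067
  S ⇒ negate
  λ: 109 + 8.18/60 = 109.136333
  W ⇒ negate
Point 3:
  Lat: 61 + 55.61/60 = 61.926833
  S → negative
  λ: 55.48′ = 0.924667°; total 72.924667
  E ⇒ keep positive
Point 4:
  φ: 27.166′ = 0.452767°; total 82.452767
  hemisphere S, so the sign is −
  Longitude: 44.953′ = 0.749217°; total 57.749217
  hemisphere W, so the sign is −
Point 5:
  Latitude: 81 + 23.916/60 = 81.398600
  S ⇒ negate
  Longitude: 8 + 33.564/60 = 8.559400
  E ⇒ keep positive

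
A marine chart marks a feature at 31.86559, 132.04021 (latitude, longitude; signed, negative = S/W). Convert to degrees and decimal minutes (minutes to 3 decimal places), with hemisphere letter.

Latitude: 31° + 0.865590 × 60 = 31° 51.93540′
λ: 132° + 0.040210 × 60 = 132° 2.41260′

31° 51.935′ N, 132° 2.413′ E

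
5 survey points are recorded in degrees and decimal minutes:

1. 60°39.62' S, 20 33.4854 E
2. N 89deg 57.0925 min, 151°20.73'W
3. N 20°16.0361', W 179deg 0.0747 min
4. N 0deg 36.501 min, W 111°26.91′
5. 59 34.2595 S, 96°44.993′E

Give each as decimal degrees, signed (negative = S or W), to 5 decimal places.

1. -60.66033, 20.55809
2. 89.95154, -151.34550
3. 20.26727, -179.00125
4. 0.60835, -111.44850
5. -59.57099, 96.74988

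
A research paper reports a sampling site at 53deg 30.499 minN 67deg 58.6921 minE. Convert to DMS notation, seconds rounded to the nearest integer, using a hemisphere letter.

Latitude: fractional minutes 0.49900 × 60 = 29.94″
Lon: 58.69210′ → 58′ and 0.69210 × 60 = 41.53″

53°30′30″ N, 67°58′42″ E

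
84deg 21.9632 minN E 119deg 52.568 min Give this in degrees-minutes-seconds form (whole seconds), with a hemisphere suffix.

84°21′58″ N, 119°52′34″ E

φ: 21.96320′ → 21′ and 0.96320 × 60 = 57.79″
λ: 52.56800′ → 52′ and 0.56800 × 60 = 34.08″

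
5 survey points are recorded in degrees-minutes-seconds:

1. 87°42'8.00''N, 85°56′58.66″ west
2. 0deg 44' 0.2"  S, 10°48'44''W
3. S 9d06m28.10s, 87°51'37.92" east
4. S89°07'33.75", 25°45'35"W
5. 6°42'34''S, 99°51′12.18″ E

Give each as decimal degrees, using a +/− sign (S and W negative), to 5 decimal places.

1. 87.70222, -85.94963
2. -0.73339, -10.81222
3. -9.10781, 87.86053
4. -89.12604, -25.75972
5. -6.70944, 99.85338

Point 1:
  Lat: 87° + 42/60 + 8/3600 = 87 + 0.700000 + 0.002222 = 87.702222
  N → positive
  λ: 85° + 56/60 + 58.66/3600 = 85 + 0.933333 + 0.016294 = 85.949628
  W → negative
Point 2:
  φ: 0 + 44/60 + 0.2/3600 = 0.733389
  S ⇒ negate
  λ: 10 + 48/60 + 44/3600 = 10.812222
  W → negative
Point 3:
  φ: 9° + 6/60 + 28.1/3600 = 9 + 0.100000 + 0.007806 = 9.107806
  hemisphere S, so the sign is −
  Lon: 87° + 51/60 + 37.92/3600 = 87 + 0.850000 + 0.010533 = 87.860533
  E ⇒ keep positive
Point 4:
  Latitude: 89° + 7/60 + 33.75/3600 = 89 + 0.116667 + 0.009375 = 89.126042
  hemisphere S, so the sign is −
  Lon: 45′ + 35″ = 45.58333′; 25 + 45.58333/60 = 25.759722
  W → negative
Point 5:
  Lat: 6 + 42/60 + 34/3600 = 6.709444
  S → negative
  λ: 99 + 51/60 + 12.18/3600 = 99.853383
  E → positive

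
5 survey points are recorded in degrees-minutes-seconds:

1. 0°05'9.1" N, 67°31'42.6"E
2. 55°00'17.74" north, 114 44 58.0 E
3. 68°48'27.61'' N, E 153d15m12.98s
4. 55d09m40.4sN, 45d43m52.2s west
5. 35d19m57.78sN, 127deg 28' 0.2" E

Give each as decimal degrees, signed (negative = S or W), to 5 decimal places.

1. 0.08586, 67.52850
2. 55.00493, 114.74944
3. 68.80767, 153.25361
4. 55.16122, -45.73117
5. 35.33272, 127.46672

Point 1:
  Latitude: 0° + 5/60 + 9.1/3600 = 0 + 0.083333 + 0.002528 = 0.085861
  N → positive
  Lon: 67 + 31/60 + 42.6/3600 = 67.528500
  E ⇒ keep positive
Point 2:
  Lat: 0′ + 17.74″ = 0.29567′; 55 + 0.29567/60 = 55.004928
  N ⇒ keep positive
  Lon: 44′ + 58″ = 44.96667′; 114 + 44.96667/60 = 114.749444
  E → positive
Point 3:
  Latitude: 68° + 48/60 + 27.61/3600 = 68 + 0.800000 + 0.007669 = 68.807669
  N → positive
  Longitude: 153° + 15/60 + 12.98/3600 = 153 + 0.250000 + 0.003606 = 153.253606
  E → positive
Point 4:
  Lat: 9′ + 40.4″ = 9.67333′; 55 + 9.67333/60 = 55.161222
  N ⇒ keep positive
  λ: 45° + 43/60 + 52.2/3600 = 45 + 0.716667 + 0.014500 = 45.731167
  W → negative
Point 5:
  Lat: 35 + 19/60 + 57.78/3600 = 35.332717
  N → positive
  Lon: 127° + 28/60 + 0.2/3600 = 127 + 0.466667 + 0.000056 = 127.466722
  E ⇒ keep positive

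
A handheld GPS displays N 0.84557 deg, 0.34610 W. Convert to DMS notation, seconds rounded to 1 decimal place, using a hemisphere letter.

Lat: whole degrees 0; 50.73420′ → 50′ and 44.052″
Longitude: 0.346100° → 20.76600′; 0.76600 × 60 = 45.960″

0°50′44.1″ N, 0°20′46.0″ W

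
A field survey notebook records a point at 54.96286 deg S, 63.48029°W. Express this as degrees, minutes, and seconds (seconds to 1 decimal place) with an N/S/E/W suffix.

φ: 0.962860° → 57.77160′; 0.77160 × 60 = 46.296″
λ: whole degrees 63; 28.81740′ → 28′ and 49.044″

54°57′46.3″ S, 63°28′49.0″ W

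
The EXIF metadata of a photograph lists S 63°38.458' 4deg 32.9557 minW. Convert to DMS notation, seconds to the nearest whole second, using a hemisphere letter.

63°38′27″ S, 4°32′57″ W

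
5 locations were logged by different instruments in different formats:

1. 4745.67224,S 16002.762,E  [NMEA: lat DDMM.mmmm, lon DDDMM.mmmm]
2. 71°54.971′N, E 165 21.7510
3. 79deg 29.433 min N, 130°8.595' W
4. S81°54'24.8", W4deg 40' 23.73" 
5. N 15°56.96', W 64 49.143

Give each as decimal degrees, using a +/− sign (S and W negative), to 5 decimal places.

1. -47.76120, 160.04603
2. 71.91618, 165.36252
3. 79.49055, -130.14325
4. -81.90689, -4.67326
5. 15.94933, -64.81905

Point 1:
  Latitude: degrees = first 2 digits = 47, minutes = 45.67224; 47 + 45.67224/60 = 47.761204
  hemisphere S, so the sign is −
  Lon: split at 3 digits → 160° and 2.762′; 160 + 2.762/60 = 160.046033
  E → positive
Point 2:
  Lat: 71 + 54.971/60 = 71.916183
  N ⇒ keep positive
  Longitude: 165 + 21.751/60 = 165.362517
  E ⇒ keep positive
Point 3:
  Latitude: 79 + 29.433/60 = 79.490550
  N ⇒ keep positive
  Longitude: 130 + 8.595/60 = 130.143250
  W ⇒ negate
Point 4:
  Lat: 81 + 54/60 + 24.8/3600 = 81.906889
  S → negative
  Lon: 4° + 40/60 + 23.73/3600 = 4 + 0.666667 + 0.006592 = 4.673258
  hemisphere W, so the sign is −
Point 5:
  Lat: 56.96′ = 0.949333°; total 15.949333
  N ⇒ keep positive
  Longitude: 64 + 49.143/60 = 64.819050
  hemisphere W, so the sign is −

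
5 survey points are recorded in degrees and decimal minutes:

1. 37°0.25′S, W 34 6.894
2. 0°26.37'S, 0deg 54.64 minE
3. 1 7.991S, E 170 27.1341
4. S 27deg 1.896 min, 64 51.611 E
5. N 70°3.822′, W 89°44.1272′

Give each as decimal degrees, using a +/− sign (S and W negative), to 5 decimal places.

Point 1:
  Latitude: 37 + 0.25/60 = 37.004167
  S → negative
  Longitude: 34 + 6.894/60 = 34.114900
  hemisphere W, so the sign is −
Point 2:
  Latitude: 26.37′ = 0.439500°; total 0.439500
  S → negative
  Lon: 54.64′ = 0.910667°; total 0.910667
  E → positive
Point 3:
  Lat: 1 + 7.991/60 = 1.133183
  S ⇒ negate
  Lon: 170 + 27.1341/60 = 170.452235
  E → positive
Point 4:
  Latitude: 27 + 1.896/60 = 27.031600
  S ⇒ negate
  Longitude: 64 + 51.611/60 = 64.860183
  E → positive
Point 5:
  φ: 70 + 3.822/60 = 70.063700
  N ⇒ keep positive
  λ: 89 + 44.1272/60 = 89.735453
  W ⇒ negate

1. -37.00417, -34.11490
2. -0.43950, 0.91067
3. -1.13318, 170.45224
4. -27.03160, 64.86018
5. 70.06370, -89.73545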